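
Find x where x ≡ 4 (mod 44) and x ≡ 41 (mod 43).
1632

Using Chinese Remainder Theorem:
M = 44 × 43 = 1892
M1 = 43, M2 = 44
y1 = 43^(-1) mod 44 = 43
y2 = 44^(-1) mod 43 = 1
x = (4×43×43 + 41×44×1) mod 1892 = 1632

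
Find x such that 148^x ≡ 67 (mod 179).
10

Baby-step giant-step with step n = ⌈√179⌉ = 14.
Baby steps 148^j mod 179 (j:value) for j=0..13: 0:1, 1:148, 2:66, 3:102, 4:60, 5:109, 6:22, 7:34, 8:20, 9:96, 10:67, 11:71, 12:126, 13:32.
h = 67 is already in the table at j=10, so x = 10.
Check: 148^10 ≡ 67 (mod 179).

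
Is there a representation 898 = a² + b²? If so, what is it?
13² + 27² (a=13, b=27)

Factorization: 898 = 2 × 449
By Fermat: n is sum of two squares iff every prime p ≡ 3 (mod 4) appears to even power.
All primes ≡ 3 (mod 4) appear to even power.
Search a = 0, 1, 2, … for 898 - a² a perfect square: first hit at a = 13: 898 - 169 = 729 = 27².
898 = 13² + 27² = 169 + 729 ✓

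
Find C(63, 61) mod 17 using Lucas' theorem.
15

Using Lucas' theorem:
Write n=63 and k=61 in base 17:
n in base 17: [3, 12]
k in base 17: [3, 10]
C(63,61) mod 17 = ∏ C(n_i, k_i) mod 17
Digit binomials (mod 17): C(3,3) = 1; C(12,10) = 66 ≡ 15
Product: 1 × 15 = 15 ≡ 15 (mod 17)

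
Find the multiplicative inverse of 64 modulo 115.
9

gcd(64, 115) = 1, so the inverse exists.
Extended Euclidean algorithm on (115, 64):
115 = 1 × 64 + 51  ⟹  51 = (1)·115 + (-1)·64
64 = 1 × 51 + 13  ⟹  13 = (-1)·115 + (2)·64
51 = 3 × 13 + 12  ⟹  12 = (4)·115 + (-7)·64
13 = 1 × 12 + 1  ⟹  1 = (-5)·115 + (9)·64
So (9)·64 ≡ 1 (mod 115), i.e. 64^(-1) ≡ 9 (mod 115).
Check: 64 × 9 = 576 ≡ 1 (mod 115)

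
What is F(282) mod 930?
826

Matrix identity: Q^n = [[F_(n+1), F_n], [F_n, F_(n-1)]] with Q = [[1,1],[1,0]].
n = 282 = 100011010₂. Square-and-multiply, entries mod 930:
Q^1 = [[1,1],[1,0]]
Q^2 = (Q^1)² = [[2,1],[1,1]]
Q^4 = (Q^2)² = [[5,3],[3,2]]
Q^8 = (Q^4)² = [[34,21],[21,13]]
Q^17 = (Q^8)²·Q = [[724,667],[667,57]]
Q^35 = (Q^17)²·Q = [[132,5],[5,127]]
Q^70 = (Q^35)² = [[709,365],[365,344]]
Q^141 = (Q^70)²·Q = [[41,716],[716,255]]
Q^282 = (Q^141)² = [[47,826],[826,151]]
F_282 mod 930 = Q^282[0][1] = 826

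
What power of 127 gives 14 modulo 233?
194

Baby-step giant-step with step n = ⌈√233⌉ = 16.
Baby steps 127^j mod 233 (j:value) for j=0..15: 0:1, 1:127, 2:52, 3:80, 4:141, 5:199, 6:109, 7:96, 8:76, 9:99, 10:224, 11:22, 12:231, 13:212, 14:129, 15:73.
Giant-step multiplier: 127^(-16) ≡ 127^(232-16) = 127^216 ≡ 19 (mod 233).
Giant steps γ_i = 14·19^i mod 233: γ_0=14, γ_1=33, γ_2=161, γ_3=30, γ_4=104, γ_5=112, γ_6=31, γ_7=123, γ_8=7, γ_9=133, γ_10=197, γ_11=15, γ_12=52 (in table at j=2).
x = i·n + j = 12·16 + 2 = 194.
Check: 127^194 ≡ 14 (mod 233).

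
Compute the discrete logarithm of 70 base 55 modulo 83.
20

Baby-step giant-step with step n = ⌈√83⌉ = 10.
Baby steps 55^j mod 83 (j:value) for j=0..9: 0:1, 1:55, 2:37, 3:43, 4:41, 5:14, 6:23, 7:20, 8:21, 9:76.
Giant-step multiplier: 55^(-10) ≡ 55^(82-10) = 55^72 ≡ 36 (mod 83).
Giant steps γ_i = 70·36^i mod 83: γ_0=70, γ_1=30, γ_2=1 (in table at j=0).
x = i·n + j = 2·10 + 0 = 20.
Check: 55^20 ≡ 70 (mod 83).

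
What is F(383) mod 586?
489

Matrix identity: Q^n = [[F_(n+1), F_n], [F_n, F_(n-1)]] with Q = [[1,1],[1,0]].
n = 383 = 101111111₂. Square-and-multiply, entries mod 586:
Q^1 = [[1,1],[1,0]]
Q^2 = (Q^1)² = [[2,1],[1,1]]
Q^5 = (Q^2)²·Q = [[8,5],[5,3]]
Q^11 = (Q^5)²·Q = [[144,89],[89,55]]
Q^23 = (Q^11)²·Q = [[74,529],[529,131]]
Q^47 = (Q^23)²·Q = [[556,521],[521,35]]
Q^95 = (Q^47)²·Q = [[112,437],[437,261]]
Q^191 = (Q^95)²·Q = [[264,171],[171,93]]
Q^383 = (Q^191)²·Q = [[6,489],[489,103]]
F_383 mod 586 = Q^383[0][1] = 489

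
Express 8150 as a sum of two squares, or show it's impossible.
Not possible

Factorization: 8150 = 2 × 5^2 × 163
By Fermat: n is sum of two squares iff every prime p ≡ 3 (mod 4) appears to even power.
Prime(s) ≡ 3 (mod 4) with odd exponent: [(163, 1)]
Therefore 8150 cannot be expressed as a² + b².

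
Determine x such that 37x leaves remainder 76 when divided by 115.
x ≡ 58 (mod 115)

gcd(37, 115) = 1, which divides 76, so solutions exist.
Find 37^(-1) mod 115 by the extended Euclidean algorithm:
115 = 3 × 37 + 4  ⟹  4 = (1)·115 + (-3)·37
37 = 9 × 4 + 1  ⟹  1 = (-9)·115 + (28)·37
So (28)·37 ≡ 1 (mod 115), i.e. 37^(-1) ≡ 28 (mod 115).
x ≡ 28 × 76 = 2128 ≡ 58 (mod 115).
Check: 37 × 58 = 2146 ≡ 76 (mod 115).
Unique solution: x ≡ 58 (mod 115)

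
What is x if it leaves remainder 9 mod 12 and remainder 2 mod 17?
189

Using Chinese Remainder Theorem:
M = 12 × 17 = 204
M1 = 17, M2 = 12
y1 = 17^(-1) mod 12 = 5
y2 = 12^(-1) mod 17 = 10
x = (9×17×5 + 2×12×10) mod 204 = 189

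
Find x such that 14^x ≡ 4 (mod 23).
18

Baby-step giant-step with step n = ⌈√23⌉ = 5.
Baby steps 14^j mod 23 (j:value) for j=0..4: 0:1, 1:14, 2:12, 3:7, 4:6.
Giant-step multiplier: 14^(-5) ≡ 14^(22-5) = 14^17 ≡ 20 (mod 23).
Giant steps γ_i = 4·20^i mod 23: γ_0=4, γ_1=11, γ_2=13, γ_3=7 (in table at j=3).
x = i·n + j = 3·5 + 3 = 18.
Check: 14^18 ≡ 4 (mod 23).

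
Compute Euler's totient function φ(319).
280

319 = 11 × 29
φ(n) = n × ∏(1 - 1/p) for each prime p dividing n
φ(319) = 319 × (1 - 1/11) × (1 - 1/29) = 280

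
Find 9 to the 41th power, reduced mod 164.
9

Repeated squaring. Binary of 41 = 101001.
9^1 ≡ 9 (mod 164); 9^2 ≡ 81 (mod 164); 9^4 ≡ 1 (mod 164); 9^8 ≡ 1 (mod 164); 9^16 ≡ 1 (mod 164); 9^32 ≡ 1 (mod 164)
9^41 = 9^1 × 9^8 × 9^32 ≡ 9 (mod 164)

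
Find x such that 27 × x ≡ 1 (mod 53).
2

gcd(27, 53) = 1, so the inverse exists.
Extended Euclidean algorithm on (53, 27):
53 = 1 × 27 + 26  ⟹  26 = (1)·53 + (-1)·27
27 = 1 × 26 + 1  ⟹  1 = (-1)·53 + (2)·27
So (2)·27 ≡ 1 (mod 53), i.e. 27^(-1) ≡ 2 (mod 53).
Check: 27 × 2 = 54 ≡ 1 (mod 53)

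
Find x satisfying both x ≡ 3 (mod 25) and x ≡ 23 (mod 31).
178

Using Chinese Remainder Theorem:
M = 25 × 31 = 775
M1 = 31, M2 = 25
y1 = 31^(-1) mod 25 = 21
y2 = 25^(-1) mod 31 = 5
x = (3×31×21 + 23×25×5) mod 775 = 178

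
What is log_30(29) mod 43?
19

Baby-step giant-step with step n = ⌈√43⌉ = 7.
Baby steps 30^j mod 43 (j:value) for j=0..6: 0:1, 1:30, 2:40, 3:39, 4:9, 5:12, 6:16.
Giant-step multiplier: 30^(-7) ≡ 30^(42-7) = 30^35 ≡ 37 (mod 43).
Giant steps γ_i = 29·37^i mod 43: γ_0=29, γ_1=41, γ_2=12 (in table at j=5).
x = i·n + j = 2·7 + 5 = 19.
Check: 30^19 ≡ 29 (mod 43).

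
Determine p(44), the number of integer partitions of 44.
75175

p(n) counts ways to write n as a sum of positive integers (order ignored).
Euler's pentagonal recurrence: p(k) = p(k-1) + p(k-2) - p(k-5) - p(k-7) + p(k-12) + p(k-15) - ... (offsets j(3j∓1)/2, signs ++--, p(0)=1, p(<0)=0).
DP table for k = 0..43: p(0)=1, p(1)=1, p(2)=2, p(3)=3, p(4)=5, p(5)=7, p(6)=11, p(7)=15, p(8)=22, p(9)=30, p(10)=42, p(11)=56, p(12)=77, p(13)=101, p(14)=135, p(15)=176, p(16)=231, p(17)=297, p(18)=385, p(19)=490, p(20)=627, p(21)=792, p(22)=1002, p(23)=1255, p(24)=1575, p(25)=1958, p(26)=2436, p(27)=3010, p(28)=3718, p(29)=4565, p(30)=5604, p(31)=6842, p(32)=8349, p(33)=10143, p(34)=12310, p(35)=14883, p(36)=17977, p(37)=21637, p(38)=26015, p(39)=31185, p(40)=37338, p(41)=44583, p(42)=53174, p(43)=63261.
Final step: p(44) = p(43) + p(42) - p(39) - p(37) + p(32) + p(29) - p(22) - p(18) + p(9) + p(4)
= 63261 + 53174 - 31185 - 21637 + 8349 + 4565 - 1002 - 385 + 30 + 5
= 75175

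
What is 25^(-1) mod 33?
4

gcd(25, 33) = 1, so the inverse exists.
Extended Euclidean algorithm on (33, 25):
33 = 1 × 25 + 8  ⟹  8 = (1)·33 + (-1)·25
25 = 3 × 8 + 1  ⟹  1 = (-3)·33 + (4)·25
So (4)·25 ≡ 1 (mod 33), i.e. 25^(-1) ≡ 4 (mod 33).
Check: 25 × 4 = 100 ≡ 1 (mod 33)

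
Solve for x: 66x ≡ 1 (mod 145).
11

gcd(66, 145) = 1, so the inverse exists.
Extended Euclidean algorithm on (145, 66):
145 = 2 × 66 + 13  ⟹  13 = (1)·145 + (-2)·66
66 = 5 × 13 + 1  ⟹  1 = (-5)·145 + (11)·66
So (11)·66 ≡ 1 (mod 145), i.e. 66^(-1) ≡ 11 (mod 145).
Check: 66 × 11 = 726 ≡ 1 (mod 145)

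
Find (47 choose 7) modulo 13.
8

Using Lucas' theorem:
Write n=47 and k=7 in base 13:
n in base 13: [3, 8]
k in base 13: [0, 7]
C(47,7) mod 13 = ∏ C(n_i, k_i) mod 13
Digit binomials (mod 13): C(3,0) = 1; C(8,7) = 8
Product: 1 × 8 = 8 ≡ 8 (mod 13)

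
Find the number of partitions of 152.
49686288421

p(n) counts ways to write n as a sum of positive integers (order ignored).
Euler's pentagonal recurrence: p(k) = p(k-1) + p(k-2) - p(k-5) - p(k-7) + p(k-12) + p(k-15) - ... (offsets j(3j∓1)/2, signs ++--, p(0)=1, p(<0)=0).
DP table for k = 0..151: p(0)=1, p(1)=1, p(2)=2, p(3)=3, p(4)=5, p(5)=7, p(6)=11, p(7)=15, p(8)=22, p(9)=30, p(10)=42, p(11)=56, p(12)=77, p(13)=101, p(14)=135, p(15)=176, p(16)=231, p(17)=297, p(18)=385, p(19)=490, p(20)=627, p(21)=792, p(22)=1002, p(23)=1255, p(24)=1575, p(25)=1958, p(26)=2436, p(27)=3010, p(28)=3718, p(29)=4565, p(30)=5604, p(31)=6842, p(32)=8349, p(33)=10143, p(34)=12310, p(35)=14883, p(36)=17977, p(37)=21637, p(38)=26015, p(39)=31185, p(40)=37338, p(41)=44583, p(42)=53174, p(43)=63261, p(44)=75175, p(45)=89134, p(46)=105558, p(47)=124754, p(48)=147273, p(49)=173525, p(50)=204226, p(51)=239943, p(52)=281589, p(53)=329931, p(54)=386155, p(55)=451276, p(56)=526823, p(57)=614154, p(58)=715220, p(59)=831820, p(60)=966467, p(61)=1121505, p(62)=1300156, p(63)=1505499, p(64)=1741630, p(65)=2012558, p(66)=2323520, p(67)=2679689, p(68)=3087735, p(69)=3554345, p(70)=4087968, p(71)=4697205, p(72)=5392783, p(73)=6185689, p(74)=7089500, p(75)=8118264, p(76)=9289091, p(77)=10619863, p(78)=12132164, p(79)=13848650, p(80)=15796476, p(81)=18004327, p(82)=20506255, p(83)=23338469, p(84)=26543660, p(85)=30167357, p(86)=34262962, p(87)=38887673, p(88)=44108109, p(89)=49995925, p(90)=56634173, p(91)=64112359, p(92)=72533807, p(93)=82010177, p(94)=92669720, p(95)=104651419, p(96)=118114304, p(97)=133230930, p(98)=150198136, p(99)=169229875, p(100)=190569292, p(101)=214481126, p(102)=241265379, p(103)=271248950, p(104)=304801365, p(105)=342325709, p(106)=384276336, p(107)=431149389, p(108)=483502844, p(109)=541946240, p(110)=607163746, p(111)=679903203, p(112)=761002156, p(113)=851376628, p(114)=952050665, p(115)=1064144451, p(116)=1188908248, p(117)=1327710076, p(118)=1482074143, p(119)=1653668665, p(120)=1844349560, p(121)=2056148051, p(122)=2291320912, p(123)=2552338241, p(124)=2841940500, p(125)=3163127352, p(126)=3519222692, p(127)=3913864295, p(128)=4351078600, p(129)=4835271870, p(130)=5371315400, p(131)=5964539504, p(132)=6620830889, p(133)=7346629512, p(134)=8149040695, p(135)=9035836076, p(136)=10015581680, p(137)=11097645016, p(138)=12292341831, p(139)=13610949895, p(140)=15065878135, p(141)=16670689208, p(142)=18440293320, p(143)=20390982757, p(144)=22540654445, p(145)=24908858009, p(146)=27517052599, p(147)=30388671978, p(148)=33549419497, p(149)=37027355200, p(150)=40853235313, p(151)=45060624582.
Final step: p(152) = p(151) + p(150) - p(147) - p(145) + p(140) + p(137) - p(130) - p(126) + p(117) + p(112) - p(101) - p(95) + p(82) + p(75) - p(60) - p(52) + p(35) + p(26) - p(7)
= 45060624582 + 40853235313 - 30388671978 - 24908858009 + 15065878135 + 11097645016 - 5371315400 - 3519222692 + 1327710076 + 761002156 - 214481126 - 104651419 + 20506255 + 8118264 - 966467 - 281589 + 14883 + 2436 - 15
= 49686288421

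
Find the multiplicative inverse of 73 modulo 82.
9

gcd(73, 82) = 1, so the inverse exists.
Extended Euclidean algorithm on (82, 73):
82 = 1 × 73 + 9  ⟹  9 = (1)·82 + (-1)·73
73 = 8 × 9 + 1  ⟹  1 = (-8)·82 + (9)·73
So (9)·73 ≡ 1 (mod 82), i.e. 73^(-1) ≡ 9 (mod 82).
Check: 73 × 9 = 657 ≡ 1 (mod 82)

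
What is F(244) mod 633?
612

Matrix identity: Q^n = [[F_(n+1), F_n], [F_n, F_(n-1)]] with Q = [[1,1],[1,0]].
n = 244 = 11110100₂. Square-and-multiply, entries mod 633:
Q^1 = [[1,1],[1,0]]
Q^3 = (Q^1)²·Q = [[3,2],[2,1]]
Q^7 = (Q^3)²·Q = [[21,13],[13,8]]
Q^15 = (Q^7)²·Q = [[354,610],[610,377]]
Q^30 = (Q^15)² = [[511,278],[278,233]]
Q^61 = (Q^30)²·Q = [[224,383],[383,474]]
Q^122 = (Q^61)² = [[2,208],[208,427]]
Q^244 = (Q^122)² = [[224,612],[612,245]]
F_244 mod 633 = Q^244[0][1] = 612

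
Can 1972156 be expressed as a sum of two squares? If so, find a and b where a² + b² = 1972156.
Not possible

Factorization: 1972156 = 2^2 × 79^3
By Fermat: n is sum of two squares iff every prime p ≡ 3 (mod 4) appears to even power.
Prime(s) ≡ 3 (mod 4) with odd exponent: [(79, 3)]
Therefore 1972156 cannot be expressed as a² + b².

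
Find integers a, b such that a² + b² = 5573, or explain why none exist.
47² + 58² (a=47, b=58)

Factorization: 5573 = 5573
By Fermat: n is sum of two squares iff every prime p ≡ 3 (mod 4) appears to even power.
All primes ≡ 3 (mod 4) appear to even power.
Search a = 0, 1, 2, … for 5573 - a² a perfect square: first hit at a = 47: 5573 - 2209 = 3364 = 58².
5573 = 47² + 58² = 2209 + 3364 ✓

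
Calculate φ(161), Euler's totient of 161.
132

161 = 7 × 23
φ(n) = n × ∏(1 - 1/p) for each prime p dividing n
φ(161) = 161 × (1 - 1/7) × (1 - 1/23) = 132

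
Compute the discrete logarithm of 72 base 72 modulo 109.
1

Baby-step giant-step with step n = ⌈√109⌉ = 11.
Baby steps 72^j mod 109 (j:value) for j=0..10: 0:1, 1:72, 2:61, 3:32, 4:15, 5:99, 6:43, 7:44, 8:7, 9:68, 10:100.
h = 72 is already in the table at j=1, so x = 1.
Check: 72^1 ≡ 72 (mod 109).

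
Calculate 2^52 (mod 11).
4

Repeated squaring. Binary of 52 = 110100.
2^1 ≡ 2 (mod 11); 2^2 ≡ 4 (mod 11); 2^4 ≡ 5 (mod 11); 2^8 ≡ 3 (mod 11); 2^16 ≡ 9 (mod 11); 2^32 ≡ 4 (mod 11)
2^52 = 2^4 × 2^16 × 2^32 ≡ 4 (mod 11)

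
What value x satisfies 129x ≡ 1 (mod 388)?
385

gcd(129, 388) = 1, so the inverse exists.
Extended Euclidean algorithm on (388, 129):
388 = 3 × 129 + 1  ⟹  1 = (1)·388 + (-3)·129
So (-3)·129 ≡ 1 (mod 388), i.e. 129^(-1) ≡ -3 ≡ 385 (mod 388).
Check: 129 × 385 = 49665 ≡ 1 (mod 388)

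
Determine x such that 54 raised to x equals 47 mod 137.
127

Baby-step giant-step with step n = ⌈√137⌉ = 12.
Baby steps 54^j mod 137 (j:value) for j=0..11: 0:1, 1:54, 2:39, 3:51, 4:14, 5:71, 6:135, 7:29, 8:59, 9:35, 10:109, 11:132.
Giant-step multiplier: 54^(-12) ≡ 54^(136-12) = 54^124 ≡ 103 (mod 137).
Giant steps γ_i = 47·103^i mod 137: γ_0=47, γ_1=46, γ_2=80, γ_3=20, γ_4=5, γ_5=104, γ_6=26, γ_7=75, γ_8=53, γ_9=116, γ_10=29 (in table at j=7).
x = i·n + j = 10·12 + 7 = 127.
Check: 54^127 ≡ 47 (mod 137).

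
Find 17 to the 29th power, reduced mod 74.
5

Repeated squaring. Binary of 29 = 11101.
17^1 ≡ 17 (mod 74); 17^2 ≡ 67 (mod 74); 17^4 ≡ 49 (mod 74); 17^8 ≡ 33 (mod 74); 17^16 ≡ 53 (mod 74)
17^29 = 17^1 × 17^4 × 17^8 × 17^16 ≡ 5 (mod 74)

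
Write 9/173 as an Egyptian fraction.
1/20 + 1/495 + 1/342540

Greedy algorithm:
9/173: ceiling(173/9) = 20, use 1/20
7/3460: ceiling(3460/7) = 495, use 1/495
1/342540: ceiling(342540/1) = 342540, use 1/342540
Result: 9/173 = 1/20 + 1/495 + 1/342540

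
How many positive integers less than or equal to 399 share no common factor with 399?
216

399 = 3 × 7 × 19
φ(n) = n × ∏(1 - 1/p) for each prime p dividing n
φ(399) = 399 × (1 - 1/3) × (1 - 1/7) × (1 - 1/19) = 216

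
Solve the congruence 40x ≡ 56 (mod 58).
x ≡ 13 (mod 29)

gcd(40, 58) = 2, which divides 56, so solutions exist.
Divide through by 2: 20x ≡ 28 (mod 29).
Find 20^(-1) mod 29 by the extended Euclidean algorithm:
29 = 1 × 20 + 9  ⟹  9 = (1)·29 + (-1)·20
20 = 2 × 9 + 2  ⟹  2 = (-2)·29 + (3)·20
9 = 4 × 2 + 1  ⟹  1 = (9)·29 + (-13)·20
So (-13)·20 ≡ 1 (mod 29), i.e. 20^(-1) ≡ -13 ≡ 16 (mod 29).
x ≡ 16 × 28 = 448 ≡ 13 (mod 29).
Check: 40 × 13 = 520 ≡ 56 (mod 58).
x ≡ 13 (mod 29), giving 2 solutions mod 58.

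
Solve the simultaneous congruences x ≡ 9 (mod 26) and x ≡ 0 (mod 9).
9

Using Chinese Remainder Theorem:
M = 26 × 9 = 234
M1 = 9, M2 = 26
y1 = 9^(-1) mod 26 = 3
y2 = 26^(-1) mod 9 = 8
x = (9×9×3 + 0×26×8) mod 234 = 9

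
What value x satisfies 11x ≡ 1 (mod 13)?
6

gcd(11, 13) = 1, so the inverse exists.
Extended Euclidean algorithm on (13, 11):
13 = 1 × 11 + 2  ⟹  2 = (1)·13 + (-1)·11
11 = 5 × 2 + 1  ⟹  1 = (-5)·13 + (6)·11
So (6)·11 ≡ 1 (mod 13), i.e. 11^(-1) ≡ 6 (mod 13).
Check: 11 × 6 = 66 ≡ 1 (mod 13)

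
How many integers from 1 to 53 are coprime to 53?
52

53 = 53
φ(n) = n × ∏(1 - 1/p) for each prime p dividing n
φ(53) = 53 × (1 - 1/53) = 52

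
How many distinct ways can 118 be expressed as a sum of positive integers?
1482074143

p(n) counts ways to write n as a sum of positive integers (order ignored).
Euler's pentagonal recurrence: p(k) = p(k-1) + p(k-2) - p(k-5) - p(k-7) + p(k-12) + p(k-15) - ... (offsets j(3j∓1)/2, signs ++--, p(0)=1, p(<0)=0).
DP table for k = 0..117: p(0)=1, p(1)=1, p(2)=2, p(3)=3, p(4)=5, p(5)=7, p(6)=11, p(7)=15, p(8)=22, p(9)=30, p(10)=42, p(11)=56, p(12)=77, p(13)=101, p(14)=135, p(15)=176, p(16)=231, p(17)=297, p(18)=385, p(19)=490, p(20)=627, p(21)=792, p(22)=1002, p(23)=1255, p(24)=1575, p(25)=1958, p(26)=2436, p(27)=3010, p(28)=3718, p(29)=4565, p(30)=5604, p(31)=6842, p(32)=8349, p(33)=10143, p(34)=12310, p(35)=14883, p(36)=17977, p(37)=21637, p(38)=26015, p(39)=31185, p(40)=37338, p(41)=44583, p(42)=53174, p(43)=63261, p(44)=75175, p(45)=89134, p(46)=105558, p(47)=124754, p(48)=147273, p(49)=173525, p(50)=204226, p(51)=239943, p(52)=281589, p(53)=329931, p(54)=386155, p(55)=451276, p(56)=526823, p(57)=614154, p(58)=715220, p(59)=831820, p(60)=966467, p(61)=1121505, p(62)=1300156, p(63)=1505499, p(64)=1741630, p(65)=2012558, p(66)=2323520, p(67)=2679689, p(68)=3087735, p(69)=3554345, p(70)=4087968, p(71)=4697205, p(72)=5392783, p(73)=6185689, p(74)=7089500, p(75)=8118264, p(76)=9289091, p(77)=10619863, p(78)=12132164, p(79)=13848650, p(80)=15796476, p(81)=18004327, p(82)=20506255, p(83)=23338469, p(84)=26543660, p(85)=30167357, p(86)=34262962, p(87)=38887673, p(88)=44108109, p(89)=49995925, p(90)=56634173, p(91)=64112359, p(92)=72533807, p(93)=82010177, p(94)=92669720, p(95)=104651419, p(96)=118114304, p(97)=133230930, p(98)=150198136, p(99)=169229875, p(100)=190569292, p(101)=214481126, p(102)=241265379, p(103)=271248950, p(104)=304801365, p(105)=342325709, p(106)=384276336, p(107)=431149389, p(108)=483502844, p(109)=541946240, p(110)=607163746, p(111)=679903203, p(112)=761002156, p(113)=851376628, p(114)=952050665, p(115)=1064144451, p(116)=1188908248, p(117)=1327710076.
Final step: p(118) = p(117) + p(116) - p(113) - p(111) + p(106) + p(103) - p(96) - p(92) + p(83) + p(78) - p(67) - p(61) + p(48) + p(41) - p(26) - p(18) + p(1)
= 1327710076 + 1188908248 - 851376628 - 679903203 + 384276336 + 271248950 - 118114304 - 72533807 + 23338469 + 12132164 - 2679689 - 1121505 + 147273 + 44583 - 2436 - 385 + 1
= 1482074143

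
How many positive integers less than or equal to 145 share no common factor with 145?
112

145 = 5 × 29
φ(n) = n × ∏(1 - 1/p) for each prime p dividing n
φ(145) = 145 × (1 - 1/5) × (1 - 1/29) = 112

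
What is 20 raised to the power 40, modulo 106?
36

Repeated squaring. Binary of 40 = 101000.
20^1 ≡ 20 (mod 106); 20^2 ≡ 82 (mod 106); 20^4 ≡ 46 (mod 106); 20^8 ≡ 102 (mod 106); 20^16 ≡ 16 (mod 106); 20^32 ≡ 44 (mod 106)
20^40 = 20^8 × 20^32 ≡ 36 (mod 106)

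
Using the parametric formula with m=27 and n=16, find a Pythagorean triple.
(473, 864, 985)

Euclid's formula: a = m² - n², b = 2mn, c = m² + n²
m = 27, n = 16
a = 27² - 16² = 729 - 256 = 473
b = 2 × 27 × 16 = 864
c = 27² + 16² = 729 + 256 = 985
Verification: 473² + 864² = 223729 + 746496 = 970225 = 985² ✓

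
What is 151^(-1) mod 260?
31

gcd(151, 260) = 1, so the inverse exists.
Extended Euclidean algorithm on (260, 151):
260 = 1 × 151 + 109  ⟹  109 = (1)·260 + (-1)·151
151 = 1 × 109 + 42  ⟹  42 = (-1)·260 + (2)·151
109 = 2 × 42 + 25  ⟹  25 = (3)·260 + (-5)·151
42 = 1 × 25 + 17  ⟹  17 = (-4)·260 + (7)·151
25 = 1 × 17 + 8  ⟹  8 = (7)·260 + (-12)·151
17 = 2 × 8 + 1  ⟹  1 = (-18)·260 + (31)·151
So (31)·151 ≡ 1 (mod 260), i.e. 151^(-1) ≡ 31 (mod 260).
Check: 151 × 31 = 4681 ≡ 1 (mod 260)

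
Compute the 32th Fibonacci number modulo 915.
609

Matrix identity: Q^n = [[F_(n+1), F_n], [F_n, F_(n-1)]] with Q = [[1,1],[1,0]].
n = 32 = 100000₂. Square-and-multiply, entries mod 915:
Q^1 = [[1,1],[1,0]]
Q^2 = (Q^1)² = [[2,1],[1,1]]
Q^4 = (Q^2)² = [[5,3],[3,2]]
Q^8 = (Q^4)² = [[34,21],[21,13]]
Q^16 = (Q^8)² = [[682,72],[72,610]]
Q^32 = (Q^16)² = [[913,609],[609,304]]
F_32 mod 915 = Q^32[0][1] = 609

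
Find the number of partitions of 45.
89134

p(n) counts ways to write n as a sum of positive integers (order ignored).
Euler's pentagonal recurrence: p(k) = p(k-1) + p(k-2) - p(k-5) - p(k-7) + p(k-12) + p(k-15) - ... (offsets j(3j∓1)/2, signs ++--, p(0)=1, p(<0)=0).
DP table for k = 0..44: p(0)=1, p(1)=1, p(2)=2, p(3)=3, p(4)=5, p(5)=7, p(6)=11, p(7)=15, p(8)=22, p(9)=30, p(10)=42, p(11)=56, p(12)=77, p(13)=101, p(14)=135, p(15)=176, p(16)=231, p(17)=297, p(18)=385, p(19)=490, p(20)=627, p(21)=792, p(22)=1002, p(23)=1255, p(24)=1575, p(25)=1958, p(26)=2436, p(27)=3010, p(28)=3718, p(29)=4565, p(30)=5604, p(31)=6842, p(32)=8349, p(33)=10143, p(34)=12310, p(35)=14883, p(36)=17977, p(37)=21637, p(38)=26015, p(39)=31185, p(40)=37338, p(41)=44583, p(42)=53174, p(43)=63261, p(44)=75175.
Final step: p(45) = p(44) + p(43) - p(40) - p(38) + p(33) + p(30) - p(23) - p(19) + p(10) + p(5)
= 75175 + 63261 - 37338 - 26015 + 10143 + 5604 - 1255 - 490 + 42 + 7
= 89134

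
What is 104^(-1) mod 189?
20

gcd(104, 189) = 1, so the inverse exists.
Extended Euclidean algorithm on (189, 104):
189 = 1 × 104 + 85  ⟹  85 = (1)·189 + (-1)·104
104 = 1 × 85 + 19  ⟹  19 = (-1)·189 + (2)·104
85 = 4 × 19 + 9  ⟹  9 = (5)·189 + (-9)·104
19 = 2 × 9 + 1  ⟹  1 = (-11)·189 + (20)·104
So (20)·104 ≡ 1 (mod 189), i.e. 104^(-1) ≡ 20 (mod 189).
Check: 104 × 20 = 2080 ≡ 1 (mod 189)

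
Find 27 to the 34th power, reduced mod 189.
162

Repeated squaring. Binary of 34 = 100010.
27^1 ≡ 27 (mod 189); 27^2 ≡ 162 (mod 189); 27^4 ≡ 162 (mod 189); 27^8 ≡ 162 (mod 189); 27^16 ≡ 162 (mod 189); 27^32 ≡ 162 (mod 189)
27^34 = 27^2 × 27^32 ≡ 162 (mod 189)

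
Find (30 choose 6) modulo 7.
0

Using Lucas' theorem:
Write n=30 and k=6 in base 7:
n in base 7: [4, 2]
k in base 7: [0, 6]
C(30,6) mod 7 = ∏ C(n_i, k_i) mod 7
Digit binomials (mod 7): C(4,0) = 1; C(2,6) = 0 (k_i > n_i)
Product: 1 × 0 = 0 ≡ 0 (mod 7)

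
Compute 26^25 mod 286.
78

Repeated squaring. Binary of 25 = 11001.
26^1 ≡ 26 (mod 286); 26^2 ≡ 104 (mod 286); 26^4 ≡ 234 (mod 286); 26^8 ≡ 130 (mod 286); 26^16 ≡ 26 (mod 286)
26^25 = 26^1 × 26^8 × 26^16 ≡ 78 (mod 286)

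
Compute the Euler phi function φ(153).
96

153 = 3^2 × 17
φ(n) = n × ∏(1 - 1/p) for each prime p dividing n
φ(153) = 153 × (1 - 1/3) × (1 - 1/17) = 96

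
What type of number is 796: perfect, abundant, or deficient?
deficient

Proper divisors of 796: sum = 1 + 2 + 4 + 199 + 398 = 604
Since 604 < 796, 796 is deficient.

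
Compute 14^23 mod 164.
44

Repeated squaring. Binary of 23 = 10111.
14^1 ≡ 14 (mod 164); 14^2 ≡ 32 (mod 164); 14^4 ≡ 40 (mod 164); 14^8 ≡ 124 (mod 164); 14^16 ≡ 124 (mod 164)
14^23 = 14^1 × 14^2 × 14^4 × 14^16 ≡ 44 (mod 164)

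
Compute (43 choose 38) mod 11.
10

Using Lucas' theorem:
Write n=43 and k=38 in base 11:
n in base 11: [3, 10]
k in base 11: [3, 5]
C(43,38) mod 11 = ∏ C(n_i, k_i) mod 11
Digit binomials (mod 11): C(3,3) = 1; C(10,5) = 252 ≡ 10
Product: 1 × 10 = 10 ≡ 10 (mod 11)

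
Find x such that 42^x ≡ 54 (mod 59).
19

Baby-step giant-step with step n = ⌈√59⌉ = 8.
Baby steps 42^j mod 59 (j:value) for j=0..7: 0:1, 1:42, 2:53, 3:43, 4:36, 5:37, 6:20, 7:14.
Giant-step multiplier: 42^(-8) ≡ 42^(58-8) = 42^50 ≡ 29 (mod 59).
Giant steps γ_i = 54·29^i mod 59: γ_0=54, γ_1=32, γ_2=43 (in table at j=3).
x = i·n + j = 2·8 + 3 = 19.
Check: 42^19 ≡ 54 (mod 59).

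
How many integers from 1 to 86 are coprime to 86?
42

86 = 2 × 43
φ(n) = n × ∏(1 - 1/p) for each prime p dividing n
φ(86) = 86 × (1 - 1/2) × (1 - 1/43) = 42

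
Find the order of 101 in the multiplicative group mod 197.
49

197 is prime, so ord(101) divides φ(197) = 196.
Divisors of 196: 1, 2, 4, 7, 14, 28, 49, 98, 196.
Repeated squaring: 101^1 ≡ 101, 101^2 ≡ 154, 101^4 ≡ 76, 101^8 ≡ 63, 101^16 ≡ 29, 101^32 ≡ 53, 101^64 ≡ 51, 101^128 ≡ 40 (mod 197).
Test 101^d mod 197 for each divisor d in increasing order:
101^1 ≡ 101
101^2 ≡ 154
101^4 ≡ 76
101^7 = 101^4·101^2·101^1 ≡ 104
101^14 = 101^8·101^4·101^2 ≡ 178
101^28 = 101^16·101^8·101^4 ≡ 164
101^49 = 101^32·101^16·101^1 ≡ 1  ← first divisor giving 1
The order is 49.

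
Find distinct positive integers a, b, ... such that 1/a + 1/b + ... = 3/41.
1/14 + 1/574

Greedy algorithm:
3/41: ceiling(41/3) = 14, use 1/14
1/574: ceiling(574/1) = 574, use 1/574
Result: 3/41 = 1/14 + 1/574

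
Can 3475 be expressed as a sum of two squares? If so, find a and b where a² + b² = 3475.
Not possible

Factorization: 3475 = 5^2 × 139
By Fermat: n is sum of two squares iff every prime p ≡ 3 (mod 4) appears to even power.
Prime(s) ≡ 3 (mod 4) with odd exponent: [(139, 1)]
Therefore 3475 cannot be expressed as a² + b².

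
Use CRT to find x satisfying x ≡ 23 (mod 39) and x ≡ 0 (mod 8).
296

Using Chinese Remainder Theorem:
M = 39 × 8 = 312
M1 = 8, M2 = 39
y1 = 8^(-1) mod 39 = 5
y2 = 39^(-1) mod 8 = 7
x = (23×8×5 + 0×39×7) mod 312 = 296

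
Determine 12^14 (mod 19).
11

Repeated squaring. Binary of 14 = 1110.
12^1 ≡ 12 (mod 19); 12^2 ≡ 11 (mod 19); 12^4 ≡ 7 (mod 19); 12^8 ≡ 11 (mod 19)
12^14 = 12^2 × 12^4 × 12^8 ≡ 11 (mod 19)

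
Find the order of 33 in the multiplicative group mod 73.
72

73 is prime, so ord(33) divides φ(73) = 72.
Divisors of 72: 1, 2, 3, 4, 6, 8, 9, 12, 18, 24, 36, 72.
Repeated squaring: 33^1 ≡ 33, 33^2 ≡ 67, 33^4 ≡ 36, 33^8 ≡ 55, 33^16 ≡ 32, 33^32 ≡ 2, 33^64 ≡ 4 (mod 73).
Test 33^d mod 73 for each divisor d in increasing order:
33^1 ≡ 33
33^2 ≡ 67
33^3 = 33^2·33^1 ≡ 21
33^4 ≡ 36
33^6 = 33^4·33^2 ≡ 3
33^8 ≡ 55
33^9 = 33^8·33^1 ≡ 63
33^12 = 33^8·33^4 ≡ 9
33^18 = 33^16·33^2 ≡ 27
33^24 = 33^16·33^8 ≡ 8
33^36 = 33^32·33^4 ≡ 72
33^72 = 33^64·33^8 ≡ 1  ← first divisor giving 1
The order is 72.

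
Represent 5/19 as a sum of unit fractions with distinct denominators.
1/4 + 1/76

Greedy algorithm:
5/19: ceiling(19/5) = 4, use 1/4
1/76: ceiling(76/1) = 76, use 1/76
Result: 5/19 = 1/4 + 1/76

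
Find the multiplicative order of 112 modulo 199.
99

199 is prime, so ord(112) divides φ(199) = 198.
Divisors of 198: 1, 2, 3, 6, 9, 11, 18, 22, 33, 66, 99, 198.
Repeated squaring: 112^1 ≡ 112, 112^2 ≡ 7, 112^4 ≡ 49, 112^8 ≡ 13, 112^16 ≡ 169, 112^32 ≡ 104, 112^64 ≡ 70, 112^128 ≡ 124 (mod 199).
Test 112^d mod 199 for each divisor d in increasing order:
112^1 ≡ 112
112^2 ≡ 7
112^3 = 112^2·112^1 ≡ 187
112^6 = 112^4·112^2 ≡ 144
112^9 = 112^8·112^1 ≡ 63
112^11 = 112^8·112^2·112^1 ≡ 43
112^18 = 112^16·112^2 ≡ 188
112^22 = 112^16·112^4·112^2 ≡ 58
112^33 = 112^32·112^1 ≡ 106
112^66 = 112^64·112^2 ≡ 92
112^99 = 112^64·112^32·112^2·112^1 ≡ 1  ← first divisor giving 1
The order is 99.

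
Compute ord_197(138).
98

197 is prime, so ord(138) divides φ(197) = 196.
Divisors of 196: 1, 2, 4, 7, 14, 28, 49, 98, 196.
Repeated squaring: 138^1 ≡ 138, 138^2 ≡ 132, 138^4 ≡ 88, 138^8 ≡ 61, 138^16 ≡ 175, 138^32 ≡ 90, 138^64 ≡ 23, 138^128 ≡ 135 (mod 197).
Test 138^d mod 197 for each divisor d in increasing order:
138^1 ≡ 138
138^2 ≡ 132
138^4 ≡ 88
138^7 = 138^4·138^2·138^1 ≡ 19
138^14 = 138^8·138^4·138^2 ≡ 164
138^28 = 138^16·138^8·138^4 ≡ 104
138^49 = 138^32·138^16·138^1 ≡ 196
138^98 = 138^64·138^32·138^2 ≡ 1  ← first divisor giving 1
The order is 98.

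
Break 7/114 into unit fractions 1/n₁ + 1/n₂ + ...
1/17 + 1/388 + 1/375972

Greedy algorithm:
7/114: ceiling(114/7) = 17, use 1/17
5/1938: ceiling(1938/5) = 388, use 1/388
1/375972: ceiling(375972/1) = 375972, use 1/375972
Result: 7/114 = 1/17 + 1/388 + 1/375972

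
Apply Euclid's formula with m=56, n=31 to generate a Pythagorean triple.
(2175, 3472, 4097)

Euclid's formula: a = m² - n², b = 2mn, c = m² + n²
m = 56, n = 31
a = 56² - 31² = 3136 - 961 = 2175
b = 2 × 56 × 31 = 3472
c = 56² + 31² = 3136 + 961 = 4097
Verification: 2175² + 3472² = 4730625 + 12054784 = 16785409 = 4097² ✓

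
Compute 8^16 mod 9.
1

Repeated squaring. Binary of 16 = 10000.
8^1 ≡ 8 (mod 9); 8^2 ≡ 1 (mod 9); 8^4 ≡ 1 (mod 9); 8^8 ≡ 1 (mod 9); 8^16 ≡ 1 (mod 9)
8^16 = 8^16 ≡ 1 (mod 9)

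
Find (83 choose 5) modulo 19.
2

Using Lucas' theorem:
Write n=83 and k=5 in base 19:
n in base 19: [4, 7]
k in base 19: [0, 5]
C(83,5) mod 19 = ∏ C(n_i, k_i) mod 19
Digit binomials (mod 19): C(4,0) = 1; C(7,5) = 21 ≡ 2
Product: 1 × 2 = 2 ≡ 2 (mod 19)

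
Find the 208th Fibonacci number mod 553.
504

Matrix identity: Q^n = [[F_(n+1), F_n], [F_n, F_(n-1)]] with Q = [[1,1],[1,0]].
n = 208 = 11010000₂. Square-and-multiply, entries mod 553:
Q^1 = [[1,1],[1,0]]
Q^3 = (Q^1)²·Q = [[3,2],[2,1]]
Q^6 = (Q^3)² = [[13,8],[8,5]]
Q^13 = (Q^6)²·Q = [[377,233],[233,144]]
Q^26 = (Q^13)² = [[103,286],[286,370]]
Q^52 = (Q^26)² = [[54,346],[346,261]]
Q^104 = (Q^52)² = [[419,49],[49,370]]
Q^208 = (Q^104)² = [[449,504],[504,498]]
F_208 mod 553 = Q^208[0][1] = 504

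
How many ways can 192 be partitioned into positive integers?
1987276856363

p(n) counts ways to write n as a sum of positive integers (order ignored).
Euler's pentagonal recurrence: p(k) = p(k-1) + p(k-2) - p(k-5) - p(k-7) + p(k-12) + p(k-15) - ... (offsets j(3j∓1)/2, signs ++--, p(0)=1, p(<0)=0).
DP table for k = 0..191: p(0)=1, p(1)=1, p(2)=2, p(3)=3, p(4)=5, p(5)=7, p(6)=11, p(7)=15, p(8)=22, p(9)=30, p(10)=42, p(11)=56, p(12)=77, p(13)=101, p(14)=135, p(15)=176, p(16)=231, p(17)=297, p(18)=385, p(19)=490, p(20)=627, p(21)=792, p(22)=1002, p(23)=1255, p(24)=1575, p(25)=1958, p(26)=2436, p(27)=3010, p(28)=3718, p(29)=4565, p(30)=5604, p(31)=6842, p(32)=8349, p(33)=10143, p(34)=12310, p(35)=14883, p(36)=17977, p(37)=21637, p(38)=26015, p(39)=31185, p(40)=37338, p(41)=44583, p(42)=53174, p(43)=63261, p(44)=75175, p(45)=89134, p(46)=105558, p(47)=124754, p(48)=147273, p(49)=173525, p(50)=204226, p(51)=239943, p(52)=281589, p(53)=329931, p(54)=386155, p(55)=451276, p(56)=526823, p(57)=614154, p(58)=715220, p(59)=831820, p(60)=966467, p(61)=1121505, p(62)=1300156, p(63)=1505499, p(64)=1741630, p(65)=2012558, p(66)=2323520, p(67)=2679689, p(68)=3087735, p(69)=3554345, p(70)=4087968, p(71)=4697205, p(72)=5392783, p(73)=6185689, p(74)=7089500, p(75)=8118264, p(76)=9289091, p(77)=10619863, p(78)=12132164, p(79)=13848650, p(80)=15796476, p(81)=18004327, p(82)=20506255, p(83)=23338469, p(84)=26543660, p(85)=30167357, p(86)=34262962, p(87)=38887673, p(88)=44108109, p(89)=49995925, p(90)=56634173, p(91)=64112359, p(92)=72533807, p(93)=82010177, p(94)=92669720, p(95)=104651419, p(96)=118114304, p(97)=133230930, p(98)=150198136, p(99)=169229875, p(100)=190569292, p(101)=214481126, p(102)=241265379, p(103)=271248950, p(104)=304801365, p(105)=342325709, p(106)=384276336, p(107)=431149389, p(108)=483502844, p(109)=541946240, p(110)=607163746, p(111)=679903203, p(112)=761002156, p(113)=851376628, p(114)=952050665, p(115)=1064144451, p(116)=1188908248, p(117)=1327710076, p(118)=1482074143, p(119)=1653668665, p(120)=1844349560, p(121)=2056148051, p(122)=2291320912, p(123)=2552338241, p(124)=2841940500, p(125)=3163127352, p(126)=3519222692, p(127)=3913864295, p(128)=4351078600, p(129)=4835271870, p(130)=5371315400, p(131)=5964539504, p(132)=6620830889, p(133)=7346629512, p(134)=8149040695, p(135)=9035836076, p(136)=10015581680, p(137)=11097645016, p(138)=12292341831, p(139)=13610949895, p(140)=15065878135, p(141)=16670689208, p(142)=18440293320, p(143)=20390982757, p(144)=22540654445, p(145)=24908858009, p(146)=27517052599, p(147)=30388671978, p(148)=33549419497, p(149)=37027355200, p(150)=40853235313, p(151)=45060624582, p(152)=49686288421, p(153)=54770336324, p(154)=60356673280, p(155)=66493182097, p(156)=73232243759, p(157)=80630964769, p(158)=88751778802, p(159)=97662728555, p(160)=107438159466, p(161)=118159068427, p(162)=129913904637, p(163)=142798995930, p(164)=156919475295, p(165)=172389800255, p(166)=189334822579, p(167)=207890420102, p(168)=228204732751, p(169)=250438925115, p(170)=274768617130, p(171)=301384802048, p(172)=330495499613, p(173)=362326859895, p(174)=397125074750, p(175)=435157697830, p(176)=476715857290, p(177)=522115831195, p(178)=571701605655, p(179)=625846753120, p(180)=684957390936, p(181)=749474411781, p(182)=819876908323, p(183)=896684817527, p(184)=980462880430, p(185)=1071823774337, p(186)=1171432692373, p(187)=1280011042268, p(188)=1398341745571, p(189)=1527273599625, p(190)=1667727404093, p(191)=1820701100652.
Final step: p(192) = p(191) + p(190) - p(187) - p(185) + p(180) + p(177) - p(170) - p(166) + p(157) + p(152) - p(141) - p(135) + p(122) + p(115) - p(100) - p(92) + p(75) + p(66) - p(47) - p(37) + p(16) + p(5)
= 1820701100652 + 1667727404093 - 1280011042268 - 1071823774337 + 684957390936 + 522115831195 - 274768617130 - 189334822579 + 80630964769 + 49686288421 - 16670689208 - 9035836076 + 2291320912 + 1064144451 - 190569292 - 72533807 + 8118264 + 2323520 - 124754 - 21637 + 231 + 7
= 1987276856363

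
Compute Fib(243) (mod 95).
72

Matrix identity: Q^n = [[F_(n+1), F_n], [F_n, F_(n-1)]] with Q = [[1,1],[1,0]].
n = 243 = 11110011₂. Square-and-multiply, entries mod 95:
Q^1 = [[1,1],[1,0]]
Q^3 = (Q^1)²·Q = [[3,2],[2,1]]
Q^7 = (Q^3)²·Q = [[21,13],[13,8]]
Q^15 = (Q^7)²·Q = [[37,40],[40,92]]
Q^30 = (Q^15)² = [[24,30],[30,89]]
Q^60 = (Q^30)² = [[51,65],[65,81]]
Q^121 = (Q^60)²·Q = [[16,81],[81,30]]
Q^243 = (Q^121)²·Q = [[93,72],[72,21]]
F_243 mod 95 = Q^243[0][1] = 72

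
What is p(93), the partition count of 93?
82010177

p(n) counts ways to write n as a sum of positive integers (order ignored).
Euler's pentagonal recurrence: p(k) = p(k-1) + p(k-2) - p(k-5) - p(k-7) + p(k-12) + p(k-15) - ... (offsets j(3j∓1)/2, signs ++--, p(0)=1, p(<0)=0).
DP table for k = 0..92: p(0)=1, p(1)=1, p(2)=2, p(3)=3, p(4)=5, p(5)=7, p(6)=11, p(7)=15, p(8)=22, p(9)=30, p(10)=42, p(11)=56, p(12)=77, p(13)=101, p(14)=135, p(15)=176, p(16)=231, p(17)=297, p(18)=385, p(19)=490, p(20)=627, p(21)=792, p(22)=1002, p(23)=1255, p(24)=1575, p(25)=1958, p(26)=2436, p(27)=3010, p(28)=3718, p(29)=4565, p(30)=5604, p(31)=6842, p(32)=8349, p(33)=10143, p(34)=12310, p(35)=14883, p(36)=17977, p(37)=21637, p(38)=26015, p(39)=31185, p(40)=37338, p(41)=44583, p(42)=53174, p(43)=63261, p(44)=75175, p(45)=89134, p(46)=105558, p(47)=124754, p(48)=147273, p(49)=173525, p(50)=204226, p(51)=239943, p(52)=281589, p(53)=329931, p(54)=386155, p(55)=451276, p(56)=526823, p(57)=614154, p(58)=715220, p(59)=831820, p(60)=966467, p(61)=1121505, p(62)=1300156, p(63)=1505499, p(64)=1741630, p(65)=2012558, p(66)=2323520, p(67)=2679689, p(68)=3087735, p(69)=3554345, p(70)=4087968, p(71)=4697205, p(72)=5392783, p(73)=6185689, p(74)=7089500, p(75)=8118264, p(76)=9289091, p(77)=10619863, p(78)=12132164, p(79)=13848650, p(80)=15796476, p(81)=18004327, p(82)=20506255, p(83)=23338469, p(84)=26543660, p(85)=30167357, p(86)=34262962, p(87)=38887673, p(88)=44108109, p(89)=49995925, p(90)=56634173, p(91)=64112359, p(92)=72533807.
Final step: p(93) = p(92) + p(91) - p(88) - p(86) + p(81) + p(78) - p(71) - p(67) + p(58) + p(53) - p(42) - p(36) + p(23) + p(16) - p(1)
= 72533807 + 64112359 - 44108109 - 34262962 + 18004327 + 12132164 - 4697205 - 2679689 + 715220 + 329931 - 53174 - 17977 + 1255 + 231 - 1
= 82010177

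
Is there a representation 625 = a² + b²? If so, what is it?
0² + 25² (a=0, b=25)

Factorization: 625 = 5^4
By Fermat: n is sum of two squares iff every prime p ≡ 3 (mod 4) appears to even power.
All primes ≡ 3 (mod 4) appear to even power.
Search a = 0, 1, 2, … for 625 - a² a perfect square: first hit at a = 0: 625 - 0 = 625 = 25².
625 = 0² + 25² = 0 + 625 ✓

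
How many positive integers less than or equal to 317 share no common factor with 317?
316

317 = 317
φ(n) = n × ∏(1 - 1/p) for each prime p dividing n
φ(317) = 317 × (1 - 1/317) = 316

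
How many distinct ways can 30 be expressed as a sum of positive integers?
5604

p(n) counts ways to write n as a sum of positive integers (order ignored).
Euler's pentagonal recurrence: p(k) = p(k-1) + p(k-2) - p(k-5) - p(k-7) + p(k-12) + p(k-15) - ... (offsets j(3j∓1)/2, signs ++--, p(0)=1, p(<0)=0).
DP table for k = 0..29: p(0)=1, p(1)=1, p(2)=2, p(3)=3, p(4)=5, p(5)=7, p(6)=11, p(7)=15, p(8)=22, p(9)=30, p(10)=42, p(11)=56, p(12)=77, p(13)=101, p(14)=135, p(15)=176, p(16)=231, p(17)=297, p(18)=385, p(19)=490, p(20)=627, p(21)=792, p(22)=1002, p(23)=1255, p(24)=1575, p(25)=1958, p(26)=2436, p(27)=3010, p(28)=3718, p(29)=4565.
Final step: p(30) = p(29) + p(28) - p(25) - p(23) + p(18) + p(15) - p(8) - p(4)
= 4565 + 3718 - 1958 - 1255 + 385 + 176 - 22 - 5
= 5604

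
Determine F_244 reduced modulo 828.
3

Matrix identity: Q^n = [[F_(n+1), F_n], [F_n, F_(n-1)]] with Q = [[1,1],[1,0]].
n = 244 = 11110100₂. Square-and-multiply, entries mod 828:
Q^1 = [[1,1],[1,0]]
Q^3 = (Q^1)²·Q = [[3,2],[2,1]]
Q^7 = (Q^3)²·Q = [[21,13],[13,8]]
Q^15 = (Q^7)²·Q = [[159,610],[610,377]]
Q^30 = (Q^15)² = [[769,728],[728,41]]
Q^61 = (Q^30)²·Q = [[377,233],[233,144]]
Q^122 = (Q^61)² = [[182,505],[505,505]]
Q^244 = (Q^122)² = [[5,3],[3,2]]
F_244 mod 828 = Q^244[0][1] = 3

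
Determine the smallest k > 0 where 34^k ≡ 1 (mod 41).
40

41 is prime, so ord(34) divides φ(41) = 40.
Divisors of 40: 1, 2, 4, 5, 8, 10, 20, 40.
Repeated squaring: 34^1 ≡ 34, 34^2 ≡ 8, 34^4 ≡ 23, 34^8 ≡ 37, 34^16 ≡ 16, 34^32 ≡ 10 (mod 41).
Test 34^d mod 41 for each divisor d in increasing order:
34^1 ≡ 34
34^2 ≡ 8
34^4 ≡ 23
34^5 = 34^4·34^1 ≡ 3
34^8 ≡ 37
34^10 = 34^8·34^2 ≡ 9
34^20 = 34^16·34^4 ≡ 40
34^40 = 34^32·34^8 ≡ 1  ← first divisor giving 1
The order is 40.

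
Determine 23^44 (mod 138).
115

Repeated squaring. Binary of 44 = 101100.
23^1 ≡ 23 (mod 138); 23^2 ≡ 115 (mod 138); 23^4 ≡ 115 (mod 138); 23^8 ≡ 115 (mod 138); 23^16 ≡ 115 (mod 138); 23^32 ≡ 115 (mod 138)
23^44 = 23^4 × 23^8 × 23^32 ≡ 115 (mod 138)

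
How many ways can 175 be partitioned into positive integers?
435157697830

p(n) counts ways to write n as a sum of positive integers (order ignored).
Euler's pentagonal recurrence: p(k) = p(k-1) + p(k-2) - p(k-5) - p(k-7) + p(k-12) + p(k-15) - ... (offsets j(3j∓1)/2, signs ++--, p(0)=1, p(<0)=0).
DP table for k = 0..174: p(0)=1, p(1)=1, p(2)=2, p(3)=3, p(4)=5, p(5)=7, p(6)=11, p(7)=15, p(8)=22, p(9)=30, p(10)=42, p(11)=56, p(12)=77, p(13)=101, p(14)=135, p(15)=176, p(16)=231, p(17)=297, p(18)=385, p(19)=490, p(20)=627, p(21)=792, p(22)=1002, p(23)=1255, p(24)=1575, p(25)=1958, p(26)=2436, p(27)=3010, p(28)=3718, p(29)=4565, p(30)=5604, p(31)=6842, p(32)=8349, p(33)=10143, p(34)=12310, p(35)=14883, p(36)=17977, p(37)=21637, p(38)=26015, p(39)=31185, p(40)=37338, p(41)=44583, p(42)=53174, p(43)=63261, p(44)=75175, p(45)=89134, p(46)=105558, p(47)=124754, p(48)=147273, p(49)=173525, p(50)=204226, p(51)=239943, p(52)=281589, p(53)=329931, p(54)=386155, p(55)=451276, p(56)=526823, p(57)=614154, p(58)=715220, p(59)=831820, p(60)=966467, p(61)=1121505, p(62)=1300156, p(63)=1505499, p(64)=1741630, p(65)=2012558, p(66)=2323520, p(67)=2679689, p(68)=3087735, p(69)=3554345, p(70)=4087968, p(71)=4697205, p(72)=5392783, p(73)=6185689, p(74)=7089500, p(75)=8118264, p(76)=9289091, p(77)=10619863, p(78)=12132164, p(79)=13848650, p(80)=15796476, p(81)=18004327, p(82)=20506255, p(83)=23338469, p(84)=26543660, p(85)=30167357, p(86)=34262962, p(87)=38887673, p(88)=44108109, p(89)=49995925, p(90)=56634173, p(91)=64112359, p(92)=72533807, p(93)=82010177, p(94)=92669720, p(95)=104651419, p(96)=118114304, p(97)=133230930, p(98)=150198136, p(99)=169229875, p(100)=190569292, p(101)=214481126, p(102)=241265379, p(103)=271248950, p(104)=304801365, p(105)=342325709, p(106)=384276336, p(107)=431149389, p(108)=483502844, p(109)=541946240, p(110)=607163746, p(111)=679903203, p(112)=761002156, p(113)=851376628, p(114)=952050665, p(115)=1064144451, p(116)=1188908248, p(117)=1327710076, p(118)=1482074143, p(119)=1653668665, p(120)=1844349560, p(121)=2056148051, p(122)=2291320912, p(123)=2552338241, p(124)=2841940500, p(125)=3163127352, p(126)=3519222692, p(127)=3913864295, p(128)=4351078600, p(129)=4835271870, p(130)=5371315400, p(131)=5964539504, p(132)=6620830889, p(133)=7346629512, p(134)=8149040695, p(135)=9035836076, p(136)=10015581680, p(137)=11097645016, p(138)=12292341831, p(139)=13610949895, p(140)=15065878135, p(141)=16670689208, p(142)=18440293320, p(143)=20390982757, p(144)=22540654445, p(145)=24908858009, p(146)=27517052599, p(147)=30388671978, p(148)=33549419497, p(149)=37027355200, p(150)=40853235313, p(151)=45060624582, p(152)=49686288421, p(153)=54770336324, p(154)=60356673280, p(155)=66493182097, p(156)=73232243759, p(157)=80630964769, p(158)=88751778802, p(159)=97662728555, p(160)=107438159466, p(161)=118159068427, p(162)=129913904637, p(163)=142798995930, p(164)=156919475295, p(165)=172389800255, p(166)=189334822579, p(167)=207890420102, p(168)=228204732751, p(169)=250438925115, p(170)=274768617130, p(171)=301384802048, p(172)=330495499613, p(173)=362326859895, p(174)=397125074750.
Final step: p(175) = p(174) + p(173) - p(170) - p(168) + p(163) + p(160) - p(153) - p(149) + p(140) + p(135) - p(124) - p(118) + p(105) + p(98) - p(83) - p(75) + p(58) + p(49) - p(30) - p(20)
= 397125074750 + 362326859895 - 274768617130 - 228204732751 + 142798995930 + 107438159466 - 54770336324 - 37027355200 + 15065878135 + 9035836076 - 2841940500 - 1482074143 + 342325709 + 150198136 - 23338469 - 8118264 + 715220 + 173525 - 5604 - 627
= 435157697830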